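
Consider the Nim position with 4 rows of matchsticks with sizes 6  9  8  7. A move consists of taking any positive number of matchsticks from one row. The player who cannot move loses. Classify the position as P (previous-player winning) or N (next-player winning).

P-position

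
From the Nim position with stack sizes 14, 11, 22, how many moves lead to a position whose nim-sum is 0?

Compute the nim-sum pairwise:
14 ⊕ 11 = 5
5 ⊕ 22 = 19
The overall nim-sum is X = 19. A stack of size p has a winning move iff p XOR X < p (reduce it to p XOR X).
  14: 14 XOR 19 = 29 ≥ 14 — no move.
  11: 11 XOR 19 = 24 ≥ 11 — no move.
  22: 22 XOR 19 = 5 < 22 — winning move (to 5).
That gives 1 winning move.

1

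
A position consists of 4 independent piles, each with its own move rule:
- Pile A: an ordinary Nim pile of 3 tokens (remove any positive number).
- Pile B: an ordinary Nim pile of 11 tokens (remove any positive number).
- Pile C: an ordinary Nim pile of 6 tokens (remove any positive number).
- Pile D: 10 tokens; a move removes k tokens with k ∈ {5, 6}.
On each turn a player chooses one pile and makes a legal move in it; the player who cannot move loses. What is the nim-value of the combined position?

Pile A is a plain Nim pile of size 3, so its Grundy value is 3.
Pile B is a plain Nim pile of size 11, so its Grundy value is 11.
Pile C is a plain Nim pile of size 6, so its Grundy value is 6.
Grundy values for pile D (subtraction set {5, 6}):
g(0) = mex{} = 0
g(1) = mex{} = 0
g(2) = mex{} = 0
g(3) = mex{} = 0
g(4) = mex{} = 0
g(5) = mex{0} = 1
g(6) = mex{0} = 1
g(7) = mex{0} = 1
g(8) = mex{0} = 1
g(9) = mex{0} = 1
g(10) = mex{0,1} = 2
So g(10) = 2.
By the Sprague-Grundy theorem, the Grundy value of a sum of independent games is the XOR of the component values.
Combined value = 3 ⊕ 11 ⊕ 6 ⊕ 2 = 12.

12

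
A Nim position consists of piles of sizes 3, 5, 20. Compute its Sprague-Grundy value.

18

Compute the nim-sum pairwise:
3 ^ 5 = 6
6 ^ 20 = 18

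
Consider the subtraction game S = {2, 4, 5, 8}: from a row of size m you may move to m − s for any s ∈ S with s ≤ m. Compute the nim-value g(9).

1

Grundy values for subtraction set {2, 4, 5, 8}:
k:     0  1  2  3  4  5  6  7  8  9
g(k):  0  0  1  1  2  2  3  0  4  1
So g(9) = 1.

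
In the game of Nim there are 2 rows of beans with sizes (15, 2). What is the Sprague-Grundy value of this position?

Compute the nim-sum pairwise:
15 ^ 2 = 13

13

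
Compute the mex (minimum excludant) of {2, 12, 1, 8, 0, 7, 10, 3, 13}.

The values 0, 1, 2, 3 are all present; 4 is the first non-negative integer missing from the set.

4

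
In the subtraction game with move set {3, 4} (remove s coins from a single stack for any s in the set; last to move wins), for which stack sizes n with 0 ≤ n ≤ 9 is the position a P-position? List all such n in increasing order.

0, 1, 2, 7, 8, 9

Build the Grundy sequence with g(k) = mex{g(k−s) : s ∈ {3, 4}, s ≤ k}:
g(0) = mex{} = 0
g(1) = mex{} = 0
g(2) = mex{} = 0
g(3) = mex{0} = 1
g(4) = mex{0} = 1
g(5) = mex{0} = 1
g(6) = mex{0,1} = 2
g(7) = mex{1} = 0
g(8) = mex{1} = 0
g(9) = mex{1,2} = 0
The P-positions (g = 0) in 0..9 are 0, 1, 2, 7, 8, 9.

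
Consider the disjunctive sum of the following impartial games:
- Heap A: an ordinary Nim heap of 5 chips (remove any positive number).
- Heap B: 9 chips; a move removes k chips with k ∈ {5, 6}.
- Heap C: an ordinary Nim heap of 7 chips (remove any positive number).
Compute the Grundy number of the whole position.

3

Heap A is a plain Nim heap of size 5, so its Grundy value is 5.
Grundy values for heap B (subtraction set {5, 6}):
g(0) = mex{} = 0
g(1) = mex{} = 0
g(2) = mex{} = 0
g(3) = mex{} = 0
g(4) = mex{} = 0
g(5) = mex{0} = 1
g(6) = mex{0} = 1
g(7) = mex{0} = 1
g(8) = mex{0} = 1
g(9) = mex{0} = 1
So g(9) = 1.
Heap C is a plain Nim heap of size 7, so its Grundy value is 7.
By the Sprague-Grundy theorem, the Grundy value of a sum of independent games is the XOR of the component values.
Combined value = 5 ⊕ 1 ⊕ 7 = 3.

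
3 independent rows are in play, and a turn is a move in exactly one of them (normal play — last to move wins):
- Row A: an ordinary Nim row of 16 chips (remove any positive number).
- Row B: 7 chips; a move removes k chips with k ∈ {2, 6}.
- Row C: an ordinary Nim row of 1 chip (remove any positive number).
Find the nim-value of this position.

Row A is a plain Nim row of size 16, so its Grundy value is 16.
For row B, compute g(0), g(1), … with moves {2, 6}:
g(0) = mex{} = 0
g(1) = mex{} = 0
g(2) = mex{0} = 1
g(3) = mex{0} = 1
g(4) = mex{1} = 0
g(5) = mex{1} = 0
g(6) = mex{0} = 1
g(7) = mex{0} = 1
So g(7) = 1.
Row C is a plain Nim row of size 1, so its Grundy value is 1.
By the Sprague-Grundy theorem, the Grundy value of a sum of independent games is the XOR of the component values.
Combined value = 16 XOR 1 XOR 1 = 16.

16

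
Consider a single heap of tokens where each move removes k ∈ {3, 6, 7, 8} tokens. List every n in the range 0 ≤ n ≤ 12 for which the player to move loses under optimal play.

0, 1, 2, 11, 12

Compute g(0), g(1), … for moves {3, 6, 7, 8}:
k:     0  1  2  3  4  5  6  7  8  9 10 11 12
g(k):  0  0  0  1  1  1  2  2  2  3  3  0  0
The P-positions (g = 0) in 0..12 are 0, 1, 2, 11, 12.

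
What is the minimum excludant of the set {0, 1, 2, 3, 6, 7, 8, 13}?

4

The values 0, 1, 2, 3 are all present; 4 is the first non-negative integer missing from the set.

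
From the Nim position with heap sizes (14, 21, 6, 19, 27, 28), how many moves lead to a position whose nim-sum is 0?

3

Nim-sum: 14 XOR 21 XOR 6 XOR 19 XOR 27 XOR 28 = 9.
The overall nim-sum is X = 9. A heap of size p has a winning move iff p XOR X < p (reduce it to p XOR X).
  14: 14 XOR 9 = 7 < 14 — winning move (to 7).
  21: 21 XOR 9 = 28 ≥ 21 — no move.
  6: 6 XOR 9 = 15 ≥ 6 — no move.
  19: 19 XOR 9 = 26 ≥ 19 — no move.
  27: 27 XOR 9 = 18 < 27 — winning move (to 18).
  28: 28 XOR 9 = 21 < 28 — winning move (to 21).
That gives 3 winning moves.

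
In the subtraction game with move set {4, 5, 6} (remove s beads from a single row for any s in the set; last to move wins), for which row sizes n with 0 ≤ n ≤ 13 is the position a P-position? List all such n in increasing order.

Compute g(0), g(1), … for moves {4, 5, 6}:
k:     0  1  2  3  4  5  6  7  8  9 10 11 12 13
g(k):  0  0  0  0  1  1  1  1  2  2  0  0  0  0
The P-positions (g = 0) in 0..13 are 0, 1, 2, 3, 10, 11, 12, 13.

0, 1, 2, 3, 10, 11, 12, 13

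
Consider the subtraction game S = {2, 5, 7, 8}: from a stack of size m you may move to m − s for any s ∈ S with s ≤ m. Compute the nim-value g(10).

0

Build the Grundy sequence with g(k) = mex{g(k−s) : s ∈ {2, 5, 7, 8}, s ≤ k}:
k:     0  1  2  3  4  5  6  7  8  9 10
g(k):  0  0  1  1  0  2  1  3  2  2  0
So g(10) = 0.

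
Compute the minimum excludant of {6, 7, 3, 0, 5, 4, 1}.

2

The values 0, 1 are all present; 2 is the first non-negative integer missing from the set.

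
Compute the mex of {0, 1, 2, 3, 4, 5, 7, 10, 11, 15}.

The values 0, 1, 2, 3, 4, 5 are all present; 6 is the first non-negative integer missing from the set.

6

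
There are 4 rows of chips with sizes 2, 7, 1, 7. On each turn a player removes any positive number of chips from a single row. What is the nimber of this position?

3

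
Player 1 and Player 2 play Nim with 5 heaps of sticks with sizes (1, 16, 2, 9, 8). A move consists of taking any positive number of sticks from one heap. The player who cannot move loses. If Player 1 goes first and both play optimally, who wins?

Nim-sum: 1 ⊕ 16 ⊕ 2 ⊕ 9 ⊕ 8 = 18.
The nim-sum is 18 ≠ 0, so this is an N-position: the player to move can win; Player 1 has a winning move.

Player 1 wins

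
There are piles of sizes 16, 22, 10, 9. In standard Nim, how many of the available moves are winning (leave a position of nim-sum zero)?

1

Compute the nim-sum pairwise:
16 ⊕ 22 = 6
6 ⊕ 10 = 12
12 ⊕ 9 = 5
The overall nim-sum is X = 5. A pile of size p has a winning move iff p XOR X < p (reduce it to p XOR X).
  16: 16 XOR 5 = 21 ≥ 16 — no move.
  22: 22 XOR 5 = 19 < 22 — winning move (to 19).
  10: 10 XOR 5 = 15 ≥ 10 — no move.
  9: 9 XOR 5 = 12 ≥ 9 — no move.
That gives 1 winning move.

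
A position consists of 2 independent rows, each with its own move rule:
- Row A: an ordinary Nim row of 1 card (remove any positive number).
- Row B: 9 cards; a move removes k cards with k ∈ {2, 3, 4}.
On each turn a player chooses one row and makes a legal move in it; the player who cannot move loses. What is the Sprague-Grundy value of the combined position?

0

Row A is a plain Nim row of size 1, so its Grundy value is 1.
Build the Grundy sequence for row B with g(k) = mex{g(k−s) : s ∈ {2, 3, 4}, s ≤ k}:
k:     0  1  2  3  4  5  6  7  8  9
g(k):  0  0  1  1  2  2  0  0  1  1
So g(9) = 1.
The value of a disjunctive sum is the nim-sum of the parts.
Combined value = 1 ⊕ 1 = 0.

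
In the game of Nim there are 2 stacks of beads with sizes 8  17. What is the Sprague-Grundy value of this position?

In binary:
  01000  (8)
  10001  (17)
  -----
  11001  (25)

25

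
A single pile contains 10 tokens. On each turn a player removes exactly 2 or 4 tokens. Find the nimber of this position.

2

Grundy values for subtraction set {2, 4}:
g(0) = mex{} = 0
g(1) = mex{} = 0
g(2) = mex{0} = 1
g(3) = mex{0} = 1
g(4) = mex{0,1} = 2
g(5) = mex{0,1} = 2
g(6) = mex{1,2} = 0
g(7) = mex{1,2} = 0
g(8) = mex{0,2} = 1
g(9) = mex{0,2} = 1
g(10) = mex{0,1} = 2
So g(10) = 2.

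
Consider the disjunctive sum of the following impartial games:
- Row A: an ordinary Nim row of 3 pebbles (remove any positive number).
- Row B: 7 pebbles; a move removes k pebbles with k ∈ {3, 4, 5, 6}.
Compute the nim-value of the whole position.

Row A is a plain Nim row of size 3, so its Grundy value is 3.
Build the Grundy sequence for row B with g(k) = mex{g(k−s) : s ∈ {3, 4, 5, 6}, s ≤ k}:
k:     0  1  2  3  4  5  6  7
g(k):  0  0  0  1  1  1  2  2
So g(7) = 2.
The value of a disjunctive sum is the nim-sum of the parts.
Combined value = 3 XOR 2 = 1.

1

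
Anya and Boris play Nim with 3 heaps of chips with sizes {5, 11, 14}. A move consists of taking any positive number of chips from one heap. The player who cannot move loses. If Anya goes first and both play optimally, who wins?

Compute the nim-sum pairwise:
5 ^ 11 = 14
14 ^ 14 = 0
The nim-sum is 0, so this is a P-position: the player to move is in a losing position under optimal play; Anya is about to move from it and so loses — Boris wins.

Boris wins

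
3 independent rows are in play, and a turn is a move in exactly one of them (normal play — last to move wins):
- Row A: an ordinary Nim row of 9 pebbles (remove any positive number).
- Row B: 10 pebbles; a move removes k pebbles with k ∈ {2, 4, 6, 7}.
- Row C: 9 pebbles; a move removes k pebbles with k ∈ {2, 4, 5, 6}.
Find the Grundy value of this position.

9

Row A is a plain Nim row of size 9, so its Grundy value is 9.
Grundy values for row B (subtraction set {2, 4, 6, 7}):
g(0) = mex{} = 0
g(1) = mex{} = 0
g(2) = mex{0} = 1
g(3) = mex{0} = 1
g(4) = mex{0,1} = 2
g(5) = mex{0,1} = 2
g(6) = mex{0,1,2} = 3
g(7) = mex{0,1,2} = 3
g(8) = mex{0,1,2,3} = 4
g(9) = mex{1,2,3} = 0
g(10) = mex{1,2,3,4} = 0
So g(10) = 0.
Build the Grundy sequence for row C with g(k) = mex{g(k−s) : s ∈ {2, 4, 5, 6}, s ≤ k}:
k:     0  1  2  3  4  5  6  7  8  9
g(k):  0  0  1  1  2  2  3  3  0  0
So g(9) = 0.
The value of a disjunctive sum is the nim-sum of the parts.
Combined value = 9 XOR 0 XOR 0 = 9.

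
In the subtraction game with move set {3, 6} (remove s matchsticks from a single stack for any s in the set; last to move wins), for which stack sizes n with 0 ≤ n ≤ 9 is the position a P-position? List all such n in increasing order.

0, 1, 2, 9

Build the Grundy sequence with g(k) = mex{g(k−s) : s ∈ {3, 6}, s ≤ k}:
k:     0  1  2  3  4  5  6  7  8  9
g(k):  0  0  0  1  1  1  2  2  2  0
The P-positions (g = 0) in 0..9 are 0, 1, 2, 9.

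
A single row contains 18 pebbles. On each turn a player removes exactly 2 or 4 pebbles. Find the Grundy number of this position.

Grundy values for subtraction set {2, 4}:
k:     0  1  2  3  4  5  6  7  8  9 10 11 12 13 14 15 16 17 18
g(k):  0  0  1  1  2  2  0  0  1  1  2  2  0  0  1  1  2  2  0
So g(18) = 0.

0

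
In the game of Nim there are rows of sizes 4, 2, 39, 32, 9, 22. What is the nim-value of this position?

Nim-sum: 4 XOR 2 XOR 39 XOR 32 XOR 9 XOR 22 = 30.

30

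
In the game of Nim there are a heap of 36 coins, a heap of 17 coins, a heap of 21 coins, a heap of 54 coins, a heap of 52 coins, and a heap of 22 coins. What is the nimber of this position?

52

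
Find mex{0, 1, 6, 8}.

The values 0, 1 are all present; 2 is the first non-negative integer missing from the set.

2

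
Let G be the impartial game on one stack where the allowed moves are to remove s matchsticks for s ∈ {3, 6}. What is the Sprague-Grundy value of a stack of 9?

Build the Grundy sequence with g(k) = mex{g(k−s) : s ∈ {3, 6}, s ≤ k}:
k:     0  1  2  3  4  5  6  7  8  9
g(k):  0  0  0  1  1  1  2  2  2  0
So g(9) = 0.

0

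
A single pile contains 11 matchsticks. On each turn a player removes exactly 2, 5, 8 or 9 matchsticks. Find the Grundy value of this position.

0

Build the Grundy sequence with g(k) = mex{g(k−s) : s ∈ {2, 5, 8, 9}, s ≤ k}:
k:     0  1  2  3  4  5  6  7  8  9 10 11
g(k):  0  0  1  1  0  2  1  0  2  1  3  0
So g(11) = 0.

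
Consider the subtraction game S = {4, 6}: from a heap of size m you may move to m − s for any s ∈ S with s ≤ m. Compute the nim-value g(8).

Build the Grundy sequence with g(k) = mex{g(k−s) : s ∈ {4, 6}, s ≤ k}:
k:     0  1  2  3  4  5  6  7  8
g(k):  0  0  0  0  1  1  1  1  2
So g(8) = 2.

2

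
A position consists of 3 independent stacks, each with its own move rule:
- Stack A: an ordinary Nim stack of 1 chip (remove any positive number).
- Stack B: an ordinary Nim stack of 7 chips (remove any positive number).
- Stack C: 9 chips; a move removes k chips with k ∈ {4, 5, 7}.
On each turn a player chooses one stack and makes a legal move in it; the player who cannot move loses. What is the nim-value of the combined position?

Stack A is a plain Nim stack of size 1, so its Grundy value is 1.
Stack B is a plain Nim stack of size 7, so its Grundy value is 7.
Build the Grundy sequence for stack C with g(k) = mex{g(k−s) : s ∈ {4, 5, 7}, s ≤ k}:
k:     0  1  2  3  4  5  6  7  8  9
g(k):  0  0  0  0  1  1  1  1  2  2
So g(9) = 2.
By the Sprague-Grundy theorem, the Grundy value of a sum of independent games is the XOR of the component values.
Combined value = 1 ⊕ 7 ⊕ 2 = 4.

4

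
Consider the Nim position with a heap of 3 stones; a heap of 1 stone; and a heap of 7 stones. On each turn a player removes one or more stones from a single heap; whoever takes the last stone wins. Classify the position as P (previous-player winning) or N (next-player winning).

N-position

Compute the nim-sum pairwise:
3 ^ 1 = 2
2 ^ 7 = 5
The nim-sum is 5 ≠ 0, so this is an N-position: the player to move can win.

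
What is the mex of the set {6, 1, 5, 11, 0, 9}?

The values 0, 1 are all present; 2 is the first non-negative integer missing from the set.

2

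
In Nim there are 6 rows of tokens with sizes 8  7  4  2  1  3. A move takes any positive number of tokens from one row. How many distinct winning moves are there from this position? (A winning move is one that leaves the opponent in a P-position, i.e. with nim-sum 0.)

Bitwise XOR of the heap sizes:
  1000  (8)
  0111  (7)
  0100  (4)
  0010  (2)
  0001  (1)
  0011  (3)
  ----
  1011  (11)
The overall nim-sum is X = 11. A row of size p has a winning move iff p XOR X < p (reduce it to p XOR X).
  8: 8 XOR 11 = 3 < 8 — winning move (to 3).
  7: 7 XOR 11 = 12 ≥ 7 — no move.
  4: 4 XOR 11 = 15 ≥ 4 — no move.
  2: 2 XOR 11 = 9 ≥ 2 — no move.
  1: 1 XOR 11 = 10 ≥ 1 — no move.
  3: 3 XOR 11 = 8 ≥ 3 — no move.
That gives 1 winning move.

1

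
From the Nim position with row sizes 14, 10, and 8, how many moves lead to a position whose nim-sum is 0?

3

Compute the nim-sum pairwise:
14 ^ 10 = 4
4 ^ 8 = 12
The overall nim-sum is X = 12. A row of size p has a winning move iff p XOR X < p (reduce it to p XOR X).
  14: 14 XOR 12 = 2 < 14 — winning move (to 2).
  10: 10 XOR 12 = 6 < 10 — winning move (to 6).
  8: 8 XOR 12 = 4 < 8 — winning move (to 4).
That gives 3 winning moves.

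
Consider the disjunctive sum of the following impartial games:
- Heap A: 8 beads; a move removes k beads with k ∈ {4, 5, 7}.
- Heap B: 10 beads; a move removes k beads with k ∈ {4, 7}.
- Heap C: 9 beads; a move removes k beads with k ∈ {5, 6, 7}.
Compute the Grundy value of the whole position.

1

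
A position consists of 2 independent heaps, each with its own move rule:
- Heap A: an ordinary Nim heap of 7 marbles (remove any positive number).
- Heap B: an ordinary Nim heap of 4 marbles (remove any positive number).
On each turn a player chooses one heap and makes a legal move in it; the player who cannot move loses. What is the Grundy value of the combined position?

Heap A is a plain Nim heap of size 7, so its Grundy value is 7.
Heap B is a plain Nim heap of size 4, so its Grundy value is 4.
By the Sprague-Grundy theorem, the Grundy value of a sum of independent games is the XOR of the component values.
Combined value = 7 ⊕ 4 = 3.

3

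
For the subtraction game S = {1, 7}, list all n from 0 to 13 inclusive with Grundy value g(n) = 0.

Build the Grundy sequence with g(k) = mex{g(k−s) : s ∈ {1, 7}, s ≤ k}:
g(0) = mex{} = 0
g(1) = mex{0} = 1
g(2) = mex{1} = 0
g(3) = mex{0} = 1
g(4) = mex{1} = 0
g(5) = mex{0} = 1
g(6) = mex{1} = 0
g(7) = mex{0} = 1
g(8) = mex{1} = 0
g(9) = mex{0} = 1
g(10) = mex{1} = 0
g(11) = mex{0} = 1
g(12) = mex{1} = 0
g(13) = mex{0} = 1
The P-positions (g = 0) in 0..13 are 0, 2, 4, 6, 8, 10, 12.

0, 2, 4, 6, 8, 10, 12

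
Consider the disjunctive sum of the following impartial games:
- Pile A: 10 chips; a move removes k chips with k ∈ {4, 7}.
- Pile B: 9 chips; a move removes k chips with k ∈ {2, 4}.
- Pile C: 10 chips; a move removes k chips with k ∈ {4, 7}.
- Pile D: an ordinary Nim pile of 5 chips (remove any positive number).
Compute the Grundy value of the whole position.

4

For pile A, compute g(0), g(1), … with moves {4, 7}:
k:     0  1  2  3  4  5  6  7  8  9 10
g(k):  0  0  0  0  1  1  1  1  2  2  2
So g(10) = 2.
Build the Grundy sequence for pile B with g(k) = mex{g(k−s) : s ∈ {2, 4}, s ≤ k}:
k:     0  1  2  3  4  5  6  7  8  9
g(k):  0  0  1  1  2  2  0  0  1  1
So g(9) = 1.
Build the Grundy sequence for pile C with g(k) = mex{g(k−s) : s ∈ {4, 7}, s ≤ k}:
g(0) = mex{} = 0
g(1) = mex{} = 0
g(2) = mex{} = 0
g(3) = mex{} = 0
g(4) = mex{0} = 1
g(5) = mex{0} = 1
g(6) = mex{0} = 1
g(7) = mex{0} = 1
g(8) = mex{0,1} = 2
g(9) = mex{0,1} = 2
g(10) = mex{0,1} = 2
So g(10) = 2.
Pile D is a plain Nim pile of size 5, so its Grundy value is 5.
By the Sprague-Grundy theorem, the Grundy value of a sum of independent games is the XOR of the component values.
Combined value = 2 XOR 1 XOR 2 XOR 5 = 4.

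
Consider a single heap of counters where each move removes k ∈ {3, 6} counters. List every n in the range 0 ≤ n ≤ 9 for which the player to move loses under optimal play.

0, 1, 2, 9

Grundy values for subtraction set {3, 6}:
k:     0  1  2  3  4  5  6  7  8  9
g(k):  0  0  0  1  1  1  2  2  2  0
The P-positions (g = 0) in 0..9 are 0, 1, 2, 9.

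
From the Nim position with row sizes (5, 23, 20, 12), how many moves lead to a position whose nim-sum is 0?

1

Compute the nim-sum pairwise:
5 XOR 23 = 18
18 XOR 20 = 6
6 XOR 12 = 10
The overall nim-sum is X = 10. A row of size p has a winning move iff p XOR X < p (reduce it to p XOR X).
  5: 5 XOR 10 = 15 ≥ 5 — no move.
  23: 23 XOR 10 = 29 ≥ 23 — no move.
  20: 20 XOR 10 = 30 ≥ 20 — no move.
  12: 12 XOR 10 = 6 < 12 — winning move (to 6).
That gives 1 winning move.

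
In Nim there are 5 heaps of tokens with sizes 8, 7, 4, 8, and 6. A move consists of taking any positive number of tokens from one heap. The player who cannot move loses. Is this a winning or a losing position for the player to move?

Winning position

Nim-sum: 8 XOR 7 XOR 4 XOR 8 XOR 6 = 5.
The nim-sum is 5 ≠ 0, so this is an N-position: the player to move can win.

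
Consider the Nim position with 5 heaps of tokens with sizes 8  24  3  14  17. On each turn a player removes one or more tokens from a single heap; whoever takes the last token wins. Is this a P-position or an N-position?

Bitwise XOR of the heap sizes:
  01000  (8)
  11000  (24)
  00011  (3)
  01110  (14)
  10001  (17)
  -----
  01100  (12)
The nim-sum is 12 ≠ 0, so this is an N-position: the player to move can win.

N-position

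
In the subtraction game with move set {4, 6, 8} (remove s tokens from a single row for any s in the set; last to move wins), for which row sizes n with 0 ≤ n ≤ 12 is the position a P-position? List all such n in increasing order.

Build the Grundy sequence with g(k) = mex{g(k−s) : s ∈ {4, 6, 8}, s ≤ k}:
k:     0  1  2  3  4  5  6  7  8  9 10 11 12
g(k):  0  0  0  0  1  1  1  1  2  2  2  2  0
The P-positions (g = 0) in 0..12 are 0, 1, 2, 3, 12.

0, 1, 2, 3, 12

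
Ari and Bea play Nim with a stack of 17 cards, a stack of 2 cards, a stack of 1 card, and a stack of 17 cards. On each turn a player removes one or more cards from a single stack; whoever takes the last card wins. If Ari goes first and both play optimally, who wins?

Ari wins

Write each in binary and XOR column by column:
  10001  (17)
  00010  (2)
  00001  (1)
  10001  (17)
  -----
  00011  (3)
The nim-sum is 3 ≠ 0, so this is an N-position: the player to move can win; Ari has a winning move.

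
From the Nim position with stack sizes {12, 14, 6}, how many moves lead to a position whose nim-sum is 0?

3

Bitwise XOR of the heap sizes:
  1100  (12)
  1110  (14)
  0110  (6)
  ----
  0100  (4)
The overall nim-sum is X = 4. A stack of size p has a winning move iff p XOR X < p (reduce it to p XOR X).
  12: 12 XOR 4 = 8 < 12 — winning move (to 8).
  14: 14 XOR 4 = 10 < 14 — winning move (to 10).
  6: 6 XOR 4 = 2 < 6 — winning move (to 2).
That gives 3 winning moves.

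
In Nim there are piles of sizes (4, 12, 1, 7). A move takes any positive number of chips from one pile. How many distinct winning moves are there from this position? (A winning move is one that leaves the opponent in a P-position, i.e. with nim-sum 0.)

1

Compute the nim-sum pairwise:
4 XOR 12 = 8
8 XOR 1 = 9
9 XOR 7 = 14
The overall nim-sum is X = 14. A pile of size p has a winning move iff p XOR X < p (reduce it to p XOR X).
  4: 4 XOR 14 = 10 ≥ 4 — no move.
  12: 12 XOR 14 = 2 < 12 — winning move (to 2).
  1: 1 XOR 14 = 15 ≥ 1 — no move.
  7: 7 XOR 14 = 9 ≥ 7 — no move.
That gives 1 winning move.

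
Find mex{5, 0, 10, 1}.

The values 0, 1 are all present; 2 is the first non-negative integer missing from the set.

2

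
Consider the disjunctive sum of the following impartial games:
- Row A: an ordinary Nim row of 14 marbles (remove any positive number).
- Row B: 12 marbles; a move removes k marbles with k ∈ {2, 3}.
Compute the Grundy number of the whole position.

Row A is a plain Nim row of size 14, so its Grundy value is 14.
For row B, compute g(0), g(1), … with moves {2, 3}:
k:     0  1  2  3  4  5  6  7  8  9 10 11 12
g(k):  0  0  1  1  2  0  0  1  1  2  0  0  1
So g(12) = 1.
The value of a disjunctive sum is the nim-sum of the parts.
Combined value = 14 XOR 1 = 15.

15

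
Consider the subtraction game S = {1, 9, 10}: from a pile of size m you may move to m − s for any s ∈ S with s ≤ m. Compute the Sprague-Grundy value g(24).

Grundy values for subtraction set {1, 9, 10}:
k:     0  1  2  3  4  5  6  7  8  9 10 11 12 13 14 15 16 17 18 19 20 21 22 23 24
g(k):  0  1  0  1  0  1  0  1  0  1  2  3  2  3  2  3  2  3  2  0  1  0  1  0  1
So g(24) = 1.

1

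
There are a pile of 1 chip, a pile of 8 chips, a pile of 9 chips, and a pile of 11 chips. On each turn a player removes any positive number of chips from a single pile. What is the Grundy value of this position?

Compute the nim-sum pairwise:
1 ^ 8 = 9
9 ^ 9 = 0
0 ^ 11 = 11

11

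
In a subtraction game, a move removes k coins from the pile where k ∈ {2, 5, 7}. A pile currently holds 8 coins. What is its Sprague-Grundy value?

Compute g(0), g(1), … for moves {2, 5, 7}:
k:     0  1  2  3  4  5  6  7  8
g(k):  0  0  1  1  0  2  1  3  2
So g(8) = 2.

2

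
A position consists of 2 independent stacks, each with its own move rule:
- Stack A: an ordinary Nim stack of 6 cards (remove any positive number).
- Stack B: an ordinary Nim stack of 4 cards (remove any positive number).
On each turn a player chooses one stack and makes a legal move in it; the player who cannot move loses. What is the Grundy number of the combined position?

2

Stack A is a plain Nim stack of size 6, so its Grundy value is 6.
Stack B is a plain Nim stack of size 4, so its Grundy value is 4.
By the Sprague-Grundy theorem, the Grundy value of a sum of independent games is the XOR of the component values.
Combined value = 6 XOR 4 = 2.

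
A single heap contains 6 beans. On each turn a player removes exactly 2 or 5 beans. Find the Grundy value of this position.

1

Build the Grundy sequence with g(k) = mex{g(k−s) : s ∈ {2, 5}, s ≤ k}:
g(0) = mex{} = 0
g(1) = mex{} = 0
g(2) = mex{0} = 1
g(3) = mex{0} = 1
g(4) = mex{1} = 0
g(5) = mex{0,1} = 2
g(6) = mex{0} = 1
So g(6) = 1.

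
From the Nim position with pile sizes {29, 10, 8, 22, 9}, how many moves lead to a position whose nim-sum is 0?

0

Compute the nim-sum pairwise:
29 ⊕ 10 = 23
23 ⊕ 8 = 31
31 ⊕ 22 = 9
9 ⊕ 9 = 0
The nim-sum is already 0, so every move leaves a nonzero nim-sum — there are no winning moves.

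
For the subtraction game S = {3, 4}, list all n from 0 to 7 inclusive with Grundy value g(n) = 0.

Compute g(0), g(1), … for moves {3, 4}:
g(0) = mex{} = 0
g(1) = mex{} = 0
g(2) = mex{} = 0
g(3) = mex{0} = 1
g(4) = mex{0} = 1
g(5) = mex{0} = 1
g(6) = mex{0,1} = 2
g(7) = mex{1} = 0
The P-positions (g = 0) in 0..7 are 0, 1, 2, 7.

0, 1, 2, 7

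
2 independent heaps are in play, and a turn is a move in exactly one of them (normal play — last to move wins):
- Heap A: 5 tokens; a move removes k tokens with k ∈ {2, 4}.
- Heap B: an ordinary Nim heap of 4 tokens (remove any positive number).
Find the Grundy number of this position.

6

Grundy values for heap A (subtraction set {2, 4}):
g(0) = mex{} = 0
g(1) = mex{} = 0
g(2) = mex{0} = 1
g(3) = mex{0} = 1
g(4) = mex{0,1} = 2
g(5) = mex{0,1} = 2
So g(5) = 2.
Heap B is a plain Nim heap of size 4, so its Grundy value is 4.
By the Sprague-Grundy theorem, the Grundy value of a sum of independent games is the XOR of the component values.
Combined value = 2 ⊕ 4 = 6.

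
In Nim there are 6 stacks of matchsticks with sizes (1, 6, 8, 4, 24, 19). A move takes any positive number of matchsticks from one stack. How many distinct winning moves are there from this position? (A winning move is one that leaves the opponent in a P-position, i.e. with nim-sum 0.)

Nim-sum: 1 ^ 6 ^ 8 ^ 4 ^ 24 ^ 19 = 0.
The nim-sum is already 0, so every move leaves a nonzero nim-sum — there are no winning moves.

0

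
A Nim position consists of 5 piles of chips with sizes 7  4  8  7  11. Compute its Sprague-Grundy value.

Bitwise XOR of the heap sizes:
  0111  (7)
  0100  (4)
  1000  (8)
  0111  (7)
  1011  (11)
  ----
  0111  (7)

7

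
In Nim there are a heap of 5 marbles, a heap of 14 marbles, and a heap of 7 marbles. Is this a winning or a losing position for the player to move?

Nim-sum: 5 ⊕ 14 ⊕ 7 = 12.
The nim-sum is 12 ≠ 0, so this is an N-position: the player to move can win.

Winning position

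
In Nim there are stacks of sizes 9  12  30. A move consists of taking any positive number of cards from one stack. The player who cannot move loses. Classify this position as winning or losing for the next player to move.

Winning position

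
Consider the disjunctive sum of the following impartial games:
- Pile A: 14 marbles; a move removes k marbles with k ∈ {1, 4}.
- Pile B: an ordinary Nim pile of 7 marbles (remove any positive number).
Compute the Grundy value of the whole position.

For pile A, compute g(0), g(1), … with moves {1, 4}:
k:     0  1  2  3  4  5  6  7  8  9 10 11 12 13 14
g(k):  0  1  0  1  2  0  1  0  1  2  0  1  0  1  2
So g(14) = 2.
Pile B is a plain Nim pile of size 7, so its Grundy value is 7.
By the Sprague-Grundy theorem, the Grundy value of a sum of independent games is the XOR of the component values.
Combined value = 2 XOR 7 = 5.

5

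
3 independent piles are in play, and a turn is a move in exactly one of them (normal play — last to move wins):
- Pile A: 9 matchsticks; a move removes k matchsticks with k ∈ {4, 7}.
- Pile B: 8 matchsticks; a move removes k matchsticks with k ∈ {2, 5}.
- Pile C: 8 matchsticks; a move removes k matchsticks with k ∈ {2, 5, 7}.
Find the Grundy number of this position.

Build the Grundy sequence for pile A with g(k) = mex{g(k−s) : s ∈ {4, 7}, s ≤ k}:
g(0) = mex{} = 0
g(1) = mex{} = 0
g(2) = mex{} = 0
g(3) = mex{} = 0
g(4) = mex{0} = 1
g(5) = mex{0} = 1
g(6) = mex{0} = 1
g(7) = mex{0} = 1
g(8) = mex{0,1} = 2
g(9) = mex{0,1} = 2
So g(9) = 2.
For pile B, compute g(0), g(1), … with moves {2, 5}:
k:     0  1  2  3  4  5  6  7  8
g(k):  0  0  1  1  0  2  1  0  0
So g(8) = 0.
Grundy values for pile C (subtraction set {2, 5, 7}):
g(0) = mex{} = 0
g(1) = mex{} = 0
g(2) = mex{0} = 1
g(3) = mex{0} = 1
g(4) = mex{1} = 0
g(5) = mex{0,1} = 2
g(6) = mex{0} = 1
g(7) = mex{0,1,2} = 3
g(8) = mex{0,1} = 2
So g(8) = 2.
The value of a disjunctive sum is the nim-sum of the parts.
Combined value = 2 ⊕ 0 ⊕ 2 = 0.

0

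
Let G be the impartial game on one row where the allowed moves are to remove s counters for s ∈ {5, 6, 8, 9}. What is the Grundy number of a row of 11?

2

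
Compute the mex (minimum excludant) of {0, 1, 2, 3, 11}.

The values 0, 1, 2, 3 are all present; 4 is the first non-negative integer missing from the set.

4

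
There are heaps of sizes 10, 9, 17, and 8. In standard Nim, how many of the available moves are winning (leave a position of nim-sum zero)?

Compute the nim-sum pairwise:
10 XOR 9 = 3
3 XOR 17 = 18
18 XOR 8 = 26
The overall nim-sum is X = 26. A heap of size p has a winning move iff p XOR X < p (reduce it to p XOR X).
  10: 10 XOR 26 = 16 ≥ 10 — no move.
  9: 9 XOR 26 = 19 ≥ 9 — no move.
  17: 17 XOR 26 = 11 < 17 — winning move (to 11).
  8: 8 XOR 26 = 18 ≥ 8 — no move.
That gives 1 winning move.

1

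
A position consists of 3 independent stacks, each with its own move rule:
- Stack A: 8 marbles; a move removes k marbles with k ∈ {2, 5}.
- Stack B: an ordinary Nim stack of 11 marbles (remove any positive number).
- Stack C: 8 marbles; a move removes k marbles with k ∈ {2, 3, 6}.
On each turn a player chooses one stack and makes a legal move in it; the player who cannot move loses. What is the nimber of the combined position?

Build the Grundy sequence for stack A with g(k) = mex{g(k−s) : s ∈ {2, 5}, s ≤ k}:
g(0) = mex{} = 0
g(1) = mex{} = 0
g(2) = mex{0} = 1
g(3) = mex{0} = 1
g(4) = mex{1} = 0
g(5) = mex{0,1} = 2
g(6) = mex{0} = 1
g(7) = mex{1,2} = 0
g(8) = mex{1} = 0
So g(8) = 0.
Stack B is a plain Nim stack of size 11, so its Grundy value is 11.
For stack C, compute g(0), g(1), … with moves {2, 3, 6}:
k:     0  1  2  3  4  5  6  7  8
g(k):  0  0  1  1  2  0  3  1  2
So g(8) = 2.
By the Sprague-Grundy theorem, the Grundy value of a sum of independent games is the XOR of the component values.
Combined value = 0 XOR 11 XOR 2 = 9.

9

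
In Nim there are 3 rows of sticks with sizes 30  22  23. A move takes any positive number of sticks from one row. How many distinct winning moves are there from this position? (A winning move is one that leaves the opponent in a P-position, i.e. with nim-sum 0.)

Compute the nim-sum pairwise:
30 ^ 22 = 8
8 ^ 23 = 31
The overall nim-sum is X = 31. A row of size p has a winning move iff p XOR X < p (reduce it to p XOR X).
  30: 30 XOR 31 = 1 < 30 — winning move (to 1).
  22: 22 XOR 31 = 9 < 22 — winning move (to 9).
  23: 23 XOR 31 = 8 < 23 — winning move (to 8).
That gives 3 winning moves.

3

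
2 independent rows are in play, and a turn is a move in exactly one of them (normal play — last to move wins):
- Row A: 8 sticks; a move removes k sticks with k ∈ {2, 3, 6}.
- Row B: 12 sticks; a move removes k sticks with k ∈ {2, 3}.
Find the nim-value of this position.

3

Build the Grundy sequence for row A with g(k) = mex{g(k−s) : s ∈ {2, 3, 6}, s ≤ k}:
g(0) = mex{} = 0
g(1) = mex{} = 0
g(2) = mex{0} = 1
g(3) = mex{0} = 1
g(4) = mex{0,1} = 2
g(5) = mex{1} = 0
g(6) = mex{0,1,2} = 3
g(7) = mex{0,2} = 1
g(8) = mex{0,1,3} = 2
So g(8) = 2.
For row B, compute g(0), g(1), … with moves {2, 3}:
g(0) = mex{} = 0
g(1) = mex{} = 0
g(2) = mex{0} = 1
g(3) = mex{0} = 1
g(4) = mex{0,1} = 2
g(5) = mex{1} = 0
g(6) = mex{1,2} = 0
g(7) = mex{0,2} = 1
g(8) = mex{0} = 1
g(9) = mex{0,1} = 2
g(10) = mex{1} = 0
g(11) = mex{1,2} = 0
g(12) = mex{0,2} = 1
So g(12) = 1.
By the Sprague-Grundy theorem, the Grundy value of a sum of independent games is the XOR of the component values.
Combined value = 2 XOR 1 = 3.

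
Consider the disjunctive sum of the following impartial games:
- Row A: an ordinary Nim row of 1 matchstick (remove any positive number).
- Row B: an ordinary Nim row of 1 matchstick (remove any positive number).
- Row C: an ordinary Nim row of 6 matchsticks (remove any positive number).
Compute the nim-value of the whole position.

6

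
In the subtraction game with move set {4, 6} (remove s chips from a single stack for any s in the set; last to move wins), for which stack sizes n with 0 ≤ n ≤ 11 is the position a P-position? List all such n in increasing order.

0, 1, 2, 3, 10, 11

Build the Grundy sequence with g(k) = mex{g(k−s) : s ∈ {4, 6}, s ≤ k}:
k:     0  1  2  3  4  5  6  7  8  9 10 11
g(k):  0  0  0  0  1  1  1  1  2  2  0  0
The P-positions (g = 0) in 0..11 are 0, 1, 2, 3, 10, 11.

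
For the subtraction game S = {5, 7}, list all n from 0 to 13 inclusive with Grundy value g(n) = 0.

0, 1, 2, 3, 4, 12, 13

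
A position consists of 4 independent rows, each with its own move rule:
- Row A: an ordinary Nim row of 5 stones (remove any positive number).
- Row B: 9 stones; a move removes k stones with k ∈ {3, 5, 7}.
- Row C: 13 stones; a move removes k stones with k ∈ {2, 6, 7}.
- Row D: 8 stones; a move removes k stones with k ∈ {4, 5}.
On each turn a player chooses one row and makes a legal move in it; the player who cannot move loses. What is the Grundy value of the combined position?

4

Row A is a plain Nim row of size 5, so its Grundy value is 5.
For row B, compute g(0), g(1), … with moves {3, 5, 7}:
k:     0  1  2  3  4  5  6  7  8  9
g(k):  0  0  0  1  1  1  2  2  2  3
So g(9) = 3.
Grundy values for row C (subtraction set {2, 6, 7}):
k:     0  1  2  3  4  5  6  7  8  9 10 11 12 13
g(k):  0  0  1  1  0  0  1  1  2  0  3  1  2  0
So g(13) = 0.
Build the Grundy sequence for row D with g(k) = mex{g(k−s) : s ∈ {4, 5}, s ≤ k}:
k:     0  1  2  3  4  5  6  7  8
g(k):  0  0  0  0  1  1  1  1  2
So g(8) = 2.
By the Sprague-Grundy theorem, the Grundy value of a sum of independent games is the XOR of the component values.
Combined value = 5 XOR 3 XOR 0 XOR 2 = 4.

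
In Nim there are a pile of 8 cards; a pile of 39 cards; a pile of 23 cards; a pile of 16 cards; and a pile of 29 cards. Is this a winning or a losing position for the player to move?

Nim-sum: 8 ^ 39 ^ 23 ^ 16 ^ 29 = 53.
The nim-sum is 53 ≠ 0, so this is an N-position: the player to move can win.

Winning position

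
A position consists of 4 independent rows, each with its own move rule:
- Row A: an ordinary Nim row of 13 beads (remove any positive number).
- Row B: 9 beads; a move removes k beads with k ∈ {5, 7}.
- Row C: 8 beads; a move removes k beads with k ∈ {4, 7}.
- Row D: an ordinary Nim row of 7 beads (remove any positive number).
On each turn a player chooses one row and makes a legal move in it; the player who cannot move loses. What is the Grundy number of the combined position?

Row A is a plain Nim row of size 13, so its Grundy value is 13.
Grundy values for row B (subtraction set {5, 7}):
k:     0  1  2  3  4  5  6  7  8  9
g(k):  0  0  0  0  0  1  1  1  1  1
So g(9) = 1.
For row C, compute g(0), g(1), … with moves {4, 7}:
g(0) = mex{} = 0
g(1) = mex{} = 0
g(2) = mex{} = 0
g(3) = mex{} = 0
g(4) = mex{0} = 1
g(5) = mex{0} = 1
g(6) = mex{0} = 1
g(7) = mex{0} = 1
g(8) = mex{0,1} = 2
So g(8) = 2.
Row D is a plain Nim row of size 7, so its Grundy value is 7.
By the Sprague-Grundy theorem, the Grundy value of a sum of independent games is the XOR of the component values.
Combined value = 13 ⊕ 1 ⊕ 2 ⊕ 7 = 9.

9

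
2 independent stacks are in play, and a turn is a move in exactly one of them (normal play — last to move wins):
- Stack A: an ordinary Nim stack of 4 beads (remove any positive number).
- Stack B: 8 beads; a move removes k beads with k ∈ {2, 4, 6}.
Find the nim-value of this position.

Stack A is a plain Nim stack of size 4, so its Grundy value is 4.
Grundy values for stack B (subtraction set {2, 4, 6}):
g(0) = mex{} = 0
g(1) = mex{} = 0
g(2) = mex{0} = 1
g(3) = mex{0} = 1
g(4) = mex{0,1} = 2
g(5) = mex{0,1} = 2
g(6) = mex{0,1,2} = 3
g(7) = mex{0,1,2} = 3
g(8) = mex{1,2,3} = 0
So g(8) = 0.
By the Sprague-Grundy theorem, the Grundy value of a sum of independent games is the XOR of the component values.
Combined value = 4 ⊕ 0 = 4.

4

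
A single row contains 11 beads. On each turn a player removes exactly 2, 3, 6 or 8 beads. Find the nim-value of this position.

3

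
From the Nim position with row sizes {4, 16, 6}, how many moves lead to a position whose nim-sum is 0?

1

Nim-sum: 4 ^ 16 ^ 6 = 18.
The overall nim-sum is X = 18. A row of size p has a winning move iff p XOR X < p (reduce it to p XOR X).
  4: 4 XOR 18 = 22 ≥ 4 — no move.
  16: 16 XOR 18 = 2 < 16 — winning move (to 2).
  6: 6 XOR 18 = 20 ≥ 6 — no move.
That gives 1 winning move.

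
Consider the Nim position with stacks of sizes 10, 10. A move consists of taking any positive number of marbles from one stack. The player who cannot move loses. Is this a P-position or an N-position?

P-position

Compute the nim-sum pairwise:
10 ⊕ 10 = 0
The nim-sum is 0, so this is a P-position: the player to move is in a losing position under optimal play.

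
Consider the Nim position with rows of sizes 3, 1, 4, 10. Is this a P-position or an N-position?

N-position

Bitwise XOR of the heap sizes:
  0011  (3)
  0001  (1)
  0100  (4)
  1010  (10)
  ----
  1100  (12)
The nim-sum is 12 ≠ 0, so this is an N-position: the player to move can win.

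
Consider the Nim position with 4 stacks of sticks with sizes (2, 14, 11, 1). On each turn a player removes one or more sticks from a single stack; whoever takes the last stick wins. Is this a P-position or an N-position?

Compute the nim-sum pairwise:
2 XOR 14 = 12
12 XOR 11 = 7
7 XOR 1 = 6
The nim-sum is 6 ≠ 0, so this is an N-position: the player to move can win.

N-position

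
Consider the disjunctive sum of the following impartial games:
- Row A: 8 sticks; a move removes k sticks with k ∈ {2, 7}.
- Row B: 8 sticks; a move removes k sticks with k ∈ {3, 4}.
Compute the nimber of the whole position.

2

For row A, compute g(0), g(1), … with moves {2, 7}:
g(0) = mex{} = 0
g(1) = mex{} = 0
g(2) = mex{0} = 1
g(3) = mex{0} = 1
g(4) = mex{1} = 0
g(5) = mex{1} = 0
g(6) = mex{0} = 1
g(7) = mex{0} = 1
g(8) = mex{0,1} = 2
So g(8) = 2.
For row B, compute g(0), g(1), … with moves {3, 4}:
k:     0  1  2  3  4  5  6  7  8
g(k):  0  0  0  1  1  1  2  0  0
So g(8) = 0.
The value of a disjunctive sum is the nim-sum of the parts.
Combined value = 2 ⊕ 0 = 2.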